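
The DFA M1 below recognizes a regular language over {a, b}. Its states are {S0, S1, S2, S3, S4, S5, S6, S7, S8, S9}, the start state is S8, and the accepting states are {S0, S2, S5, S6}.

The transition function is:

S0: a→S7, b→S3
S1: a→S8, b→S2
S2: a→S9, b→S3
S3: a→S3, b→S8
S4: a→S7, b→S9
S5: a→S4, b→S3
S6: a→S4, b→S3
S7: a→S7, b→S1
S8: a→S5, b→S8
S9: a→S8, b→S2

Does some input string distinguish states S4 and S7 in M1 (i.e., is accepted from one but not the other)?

States {S0,S6} cannot be reached from the start state, so discard them.
Start with accepting vs non-accepting: {S2,S5} | {S1,S3,S4,S7,S8,S9}.
Refine {S1,S3,S4,S7,S8,S9} on symbol a: members go to different blocks, giving {S1,S3,S4,S7,S9} and {S8}.
On input a, block {S1,S3,S4,S7,S9} splits into {S3,S4,S7} and {S1,S9}.
Refine {S2,S5} on symbol a: members go to different blocks, giving {S2} and {S5}.
Refine {S3,S4,S7} on symbol b: members go to different blocks, giving {S4,S7} and {S3}.
The partition is now stable with 6 blocks: {S2} | {S4,S7} | {S8} | {S1,S9} | {S5} | {S3}.
S4 and S7 lie in the same block of the stable partition, so they are equivalent — no string distinguishes them.

No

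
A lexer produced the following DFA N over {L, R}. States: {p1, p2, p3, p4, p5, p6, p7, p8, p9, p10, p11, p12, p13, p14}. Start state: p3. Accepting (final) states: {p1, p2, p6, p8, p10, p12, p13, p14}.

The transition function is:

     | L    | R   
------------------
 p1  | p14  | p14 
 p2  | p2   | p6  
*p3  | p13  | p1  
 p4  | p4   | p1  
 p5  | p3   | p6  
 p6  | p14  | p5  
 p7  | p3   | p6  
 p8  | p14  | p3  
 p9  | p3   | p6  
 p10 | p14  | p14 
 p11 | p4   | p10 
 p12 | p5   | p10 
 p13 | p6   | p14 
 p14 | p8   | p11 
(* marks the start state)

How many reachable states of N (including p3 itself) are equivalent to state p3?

1

First remove the unreachable states {p2,p7,p9,p12}; 10 states remain.
P0 = {p1,p6,p8,p10,p13,p14} | {p3,p4,p5,p11}.
Refine {p1,p6,p8,p10,p13,p14} on symbol R: members go to different blocks, giving {p1,p10,p13} and {p6,p8,p14}.
On input L, block {p3,p4,p5,p11} splits into {p4,p5,p11} and {p3}.
On input L, block {p4,p5,p11} splits into {p4,p11} and {p5}.
On input R, block {p6,p8,p14} splits into {p6} and {p8} and {p14}.
On input L, block {p1,p10,p13} splits into {p1,p10} and {p13}.
No further refinement is possible. Final partition (8 blocks): {p1,p10} | {p4,p11} | {p6} | {p3} | {p5} | {p8} | {p14} | {p13}.
The equivalence class containing p3 is {p3}, of size 1.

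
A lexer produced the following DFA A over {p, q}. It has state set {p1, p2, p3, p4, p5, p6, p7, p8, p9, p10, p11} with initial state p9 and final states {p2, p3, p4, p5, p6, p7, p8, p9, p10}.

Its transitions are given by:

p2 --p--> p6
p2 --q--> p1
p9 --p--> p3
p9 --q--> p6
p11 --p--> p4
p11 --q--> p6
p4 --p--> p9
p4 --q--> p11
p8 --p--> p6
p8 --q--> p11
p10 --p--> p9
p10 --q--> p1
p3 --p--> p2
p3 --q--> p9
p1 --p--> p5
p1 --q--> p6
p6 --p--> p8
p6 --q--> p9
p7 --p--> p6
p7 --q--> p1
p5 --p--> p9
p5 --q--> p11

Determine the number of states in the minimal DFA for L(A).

5

States {p7,p10} cannot be reached from the start state, so discard them.
Start with accepting vs non-accepting: {p2,p3,p4,p5,p6,p8,p9} | {p1,p11}.
On input q, block {p2,p3,p4,p5,p6,p8,p9} splits into {p2,p4,p5,p8} and {p3,p6,p9}.
Split {p3,p6,p9} by δ(·,p) → {p3,p6} and {p9}.
Refine {p2,p4,p5,p8} on symbol p: members go to different blocks, giving {p2,p8} and {p4,p5}.
The partition is now stable with 5 blocks: {p2,p8} | {p1,p11} | {p3,p6} | {p9} | {p4,p5}.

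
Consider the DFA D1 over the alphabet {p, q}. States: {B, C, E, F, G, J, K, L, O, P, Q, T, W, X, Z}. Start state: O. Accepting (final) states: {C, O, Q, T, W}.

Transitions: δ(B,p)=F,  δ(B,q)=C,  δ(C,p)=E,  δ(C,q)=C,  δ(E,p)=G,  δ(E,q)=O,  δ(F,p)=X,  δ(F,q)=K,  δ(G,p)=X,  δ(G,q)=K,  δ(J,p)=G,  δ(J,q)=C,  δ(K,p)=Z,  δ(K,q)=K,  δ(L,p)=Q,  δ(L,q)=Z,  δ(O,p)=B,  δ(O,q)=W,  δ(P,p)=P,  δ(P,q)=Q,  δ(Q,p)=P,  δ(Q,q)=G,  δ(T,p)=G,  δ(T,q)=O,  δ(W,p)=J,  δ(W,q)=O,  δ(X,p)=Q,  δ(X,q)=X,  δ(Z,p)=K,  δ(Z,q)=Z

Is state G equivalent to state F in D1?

Reachable states from the start: {B,C,E,F,G,J,K,O,P,Q,W,X,Z}. Unreachable: {L,T} — drop them.
Initial partition by acceptance: {C,O,Q,W} | {B,E,F,G,J,K,P,X,Z}.
Refine {C,O,Q,W} on symbol q: members go to different blocks, giving {C,O,W} and {Q}.
Split {B,E,F,G,J,K,P,X,Z} by δ(·,p) → {B,E,F,G,J,K,P,Z} and {X}.
Refine {B,E,F,G,J,K,P,Z} on symbol p: members go to different blocks, giving {B,E,J,K,P,Z} and {F,G}.
Split {B,E,J,K,P,Z} by δ(·,p) → {K,P,Z} and {B,E,J}.
Split {K,P,Z} by δ(·,q) → {K,Z} and {P}.
Stable partition: {C,O,W} | {K,Z} | {Q} | {X} | {F,G} | {B,E,J} | {P} — 7 equivalence classes.
G and F lie in the same block of the stable partition, so they are equivalent — no string distinguishes them.

Yes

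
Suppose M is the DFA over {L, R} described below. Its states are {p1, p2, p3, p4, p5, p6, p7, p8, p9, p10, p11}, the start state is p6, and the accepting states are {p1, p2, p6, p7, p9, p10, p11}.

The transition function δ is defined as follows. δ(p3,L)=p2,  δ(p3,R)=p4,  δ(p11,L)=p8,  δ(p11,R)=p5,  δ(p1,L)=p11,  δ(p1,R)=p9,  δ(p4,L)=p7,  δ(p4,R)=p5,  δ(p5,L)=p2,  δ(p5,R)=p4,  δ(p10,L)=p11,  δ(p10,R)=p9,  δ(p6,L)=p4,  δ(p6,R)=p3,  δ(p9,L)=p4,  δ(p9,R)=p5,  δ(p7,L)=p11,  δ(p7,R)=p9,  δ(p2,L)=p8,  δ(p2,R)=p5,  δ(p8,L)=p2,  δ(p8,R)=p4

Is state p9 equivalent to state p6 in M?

First remove the unreachable states {p1,p10}; 9 states remain.
Initial partition by acceptance: {p2,p6,p7,p9,p11} | {p3,p4,p5,p8}.
On input L, block {p2,p6,p7,p9,p11} splits into {p2,p6,p9,p11} and {p7}.
Split {p3,p4,p5,p8} by δ(·,L) → {p3,p5,p8} and {p4}.
On input L, block {p2,p6,p9,p11} splits into {p2,p11} and {p6,p9}.
The partition is now stable with 5 blocks: {p2,p11} | {p3,p5,p8} | {p7} | {p4} | {p6,p9}.
p9 and p6 lie in the same block of the stable partition, so they are equivalent — no string distinguishes them.

Yes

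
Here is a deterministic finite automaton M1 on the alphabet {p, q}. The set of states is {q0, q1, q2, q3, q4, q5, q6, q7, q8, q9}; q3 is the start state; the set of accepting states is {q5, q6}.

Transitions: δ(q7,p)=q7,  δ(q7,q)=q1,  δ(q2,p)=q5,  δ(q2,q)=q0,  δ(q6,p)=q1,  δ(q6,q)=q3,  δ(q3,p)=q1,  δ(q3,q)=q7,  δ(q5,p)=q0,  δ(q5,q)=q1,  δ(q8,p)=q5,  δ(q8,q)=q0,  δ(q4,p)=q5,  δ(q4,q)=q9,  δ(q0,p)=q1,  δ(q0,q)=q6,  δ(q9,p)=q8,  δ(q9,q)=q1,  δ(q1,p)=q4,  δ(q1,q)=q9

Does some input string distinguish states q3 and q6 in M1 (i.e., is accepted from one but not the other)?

Yes

States {q2} cannot be reached from the start state, so discard them.
Start with accepting vs non-accepting: {q5,q6} | {q0,q1,q3,q4,q7,q8,q9}.
Split {q0,q1,q3,q4,q7,q8,q9} by δ(·,p) → {q0,q1,q3,q7,q9} and {q4,q8}.
Split {q0,q1,q3,q7,q9} by δ(·,p) → {q0,q3,q7} and {q1,q9}.
Split {q5,q6} by δ(·,p) → {q5} and {q6}.
Split {q0,q3,q7} by δ(·,p) → {q0,q3} and {q7}.
On input q, block {q0,q3} splits into {q0} and {q3}.
On input q, block {q4,q8} splits into {q4} and {q8}.
Refine {q1,q9} on symbol p: members go to different blocks, giving {q1} and {q9}.
Stable partition: {q5} | {q0} | {q4} | {q1} | {q6} | {q7} | {q3} | {q8} | {q9} — 9 equivalence classes.
q3 and q6 end up in different blocks, so they are distinguishable. For instance, the string 'ε' is accepted from only q6.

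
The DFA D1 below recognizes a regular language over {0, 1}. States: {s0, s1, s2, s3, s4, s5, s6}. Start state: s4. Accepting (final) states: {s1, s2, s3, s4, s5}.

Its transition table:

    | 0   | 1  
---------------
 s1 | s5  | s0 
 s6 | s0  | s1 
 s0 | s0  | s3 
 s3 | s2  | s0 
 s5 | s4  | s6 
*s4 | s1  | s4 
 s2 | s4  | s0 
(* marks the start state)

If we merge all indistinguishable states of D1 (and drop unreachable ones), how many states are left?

P0 = {s1,s2,s3,s4,s5} | {s0,s6}.
Refine {s1,s2,s3,s4,s5} on symbol 1: members go to different blocks, giving {s1,s2,s3,s5} and {s4}.
Split {s1,s2,s3,s5} by δ(·,0) → {s1,s3} and {s2,s5}.
Stable partition: {s1,s3} | {s0,s6} | {s4} | {s2,s5} — 4 equivalence classes.

4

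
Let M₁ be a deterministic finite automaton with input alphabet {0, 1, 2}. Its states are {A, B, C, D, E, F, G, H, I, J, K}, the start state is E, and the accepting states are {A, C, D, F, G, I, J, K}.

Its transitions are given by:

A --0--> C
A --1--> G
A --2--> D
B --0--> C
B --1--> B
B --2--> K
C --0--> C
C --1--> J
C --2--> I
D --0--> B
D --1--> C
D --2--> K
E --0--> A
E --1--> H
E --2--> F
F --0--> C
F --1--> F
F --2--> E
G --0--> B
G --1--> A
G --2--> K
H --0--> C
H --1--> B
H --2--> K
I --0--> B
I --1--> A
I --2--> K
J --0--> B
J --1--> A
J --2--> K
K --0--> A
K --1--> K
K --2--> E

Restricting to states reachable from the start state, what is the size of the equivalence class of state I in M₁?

4

All states are reachable from the start state.
P0 = {A,C,D,F,G,I,J,K} | {B,E,H}.
Refine {A,C,D,F,G,I,J,K} on symbol 0: members go to different blocks, giving {A,C,F,K} and {D,G,I,J}.
Refine {A,C,F,K} on symbol 1: members go to different blocks, giving {A,C} and {F,K}.
No further refinement is possible. Final partition (4 blocks): {A,C} | {B,E,H} | {D,G,I,J} | {F,K}.
State I belongs to the block {D,G,I,J}, which has 4 states.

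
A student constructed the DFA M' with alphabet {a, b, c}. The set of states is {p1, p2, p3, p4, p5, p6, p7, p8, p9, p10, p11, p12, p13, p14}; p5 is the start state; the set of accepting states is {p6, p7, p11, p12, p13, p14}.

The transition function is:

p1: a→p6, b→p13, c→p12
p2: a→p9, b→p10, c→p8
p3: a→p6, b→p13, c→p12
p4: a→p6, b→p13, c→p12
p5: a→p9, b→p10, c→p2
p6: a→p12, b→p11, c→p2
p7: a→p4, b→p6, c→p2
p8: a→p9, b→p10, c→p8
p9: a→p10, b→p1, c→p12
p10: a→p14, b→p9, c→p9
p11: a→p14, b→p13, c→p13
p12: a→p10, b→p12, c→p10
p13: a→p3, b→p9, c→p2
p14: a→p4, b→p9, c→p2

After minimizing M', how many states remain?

8

States {p7} cannot be reached from the start state, so discard them.
P0 = {p6,p11,p12,p13,p14} | {p1,p2,p3,p4,p5,p8,p9,p10}.
On input a, block {p6,p11,p12,p13,p14} splits into {p12,p13,p14} and {p6,p11}.
On input b, block {p12,p13,p14} splits into {p13,p14} and {p12}.
Split {p1,p2,p3,p4,p5,p8,p9,p10} by δ(·,a) → {p2,p5,p8,p9} and {p1,p3,p4} and {p10}.
Refine {p2,p5,p8,p9} on symbol a: members go to different blocks, giving {p2,p5,p8} and {p9}.
Split {p6,p11} by δ(·,a) → {p6} and {p11}.
The partition is now stable with 8 blocks: {p13,p14} | {p2,p5,p8} | {p6} | {p12} | {p1,p3,p4} | {p10} | {p9} | {p11}.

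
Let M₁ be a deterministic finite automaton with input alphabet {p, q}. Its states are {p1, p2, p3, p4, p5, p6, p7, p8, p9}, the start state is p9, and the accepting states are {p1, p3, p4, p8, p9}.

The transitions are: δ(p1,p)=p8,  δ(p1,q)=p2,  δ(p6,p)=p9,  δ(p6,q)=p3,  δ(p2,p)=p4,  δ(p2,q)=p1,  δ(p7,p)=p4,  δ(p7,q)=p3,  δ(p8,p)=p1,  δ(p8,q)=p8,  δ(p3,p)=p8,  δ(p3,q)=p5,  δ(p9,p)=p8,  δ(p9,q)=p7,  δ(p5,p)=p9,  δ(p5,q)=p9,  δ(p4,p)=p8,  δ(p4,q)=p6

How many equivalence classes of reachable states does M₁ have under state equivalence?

3

Start with accepting vs non-accepting: {p1,p3,p4,p8,p9} | {p2,p5,p6,p7}.
Split {p1,p3,p4,p8,p9} by δ(·,q) → {p1,p3,p4,p9} and {p8}.
No further refinement is possible. Final partition (3 blocks): {p1,p3,p4,p9} | {p2,p5,p6,p7} | {p8}.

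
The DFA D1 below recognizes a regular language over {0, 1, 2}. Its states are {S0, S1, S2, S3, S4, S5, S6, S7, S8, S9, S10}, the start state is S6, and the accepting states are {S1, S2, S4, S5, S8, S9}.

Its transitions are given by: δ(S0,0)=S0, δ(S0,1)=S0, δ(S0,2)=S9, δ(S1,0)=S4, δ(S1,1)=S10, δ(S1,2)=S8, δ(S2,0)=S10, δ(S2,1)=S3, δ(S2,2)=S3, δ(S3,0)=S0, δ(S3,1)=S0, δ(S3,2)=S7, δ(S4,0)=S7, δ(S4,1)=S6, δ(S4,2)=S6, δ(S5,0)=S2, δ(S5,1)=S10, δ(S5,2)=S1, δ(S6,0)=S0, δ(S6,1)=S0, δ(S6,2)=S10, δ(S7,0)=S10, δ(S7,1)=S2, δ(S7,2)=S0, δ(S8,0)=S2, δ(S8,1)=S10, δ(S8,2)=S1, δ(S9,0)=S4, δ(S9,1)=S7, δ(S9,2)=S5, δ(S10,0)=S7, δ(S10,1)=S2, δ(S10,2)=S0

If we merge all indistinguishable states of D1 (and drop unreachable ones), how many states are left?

5

Every state is reachable, so we keep all 11.
Start with accepting vs non-accepting: {S1,S2,S4,S5,S8,S9} | {S0,S3,S6,S7,S10}.
Refine {S1,S2,S4,S5,S8,S9} on symbol 0: members go to different blocks, giving {S1,S5,S8,S9} and {S2,S4}.
Refine {S0,S3,S6,S7,S10} on symbol 1: members go to different blocks, giving {S0,S3,S6} and {S7,S10}.
On input 2, block {S0,S3,S6} splits into {S3,S6} and {S0}.
No further refinement is possible. Final partition (5 blocks): {S1,S5,S8,S9} | {S3,S6} | {S2,S4} | {S7,S10} | {S0}.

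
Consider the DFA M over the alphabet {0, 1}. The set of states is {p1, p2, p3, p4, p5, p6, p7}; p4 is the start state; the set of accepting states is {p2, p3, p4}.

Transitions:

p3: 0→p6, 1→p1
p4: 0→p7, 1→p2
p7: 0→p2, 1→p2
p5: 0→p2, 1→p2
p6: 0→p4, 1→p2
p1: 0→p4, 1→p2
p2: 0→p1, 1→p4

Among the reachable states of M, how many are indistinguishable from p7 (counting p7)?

First remove the unreachable states {p3,p5,p6}; 4 states remain.
Start with accepting vs non-accepting: {p2,p4} | {p1,p7}.
Stable partition: {p2,p4} | {p1,p7} — 2 equivalence classes.
State p7 belongs to the block {p1,p7}, which has 2 states.

2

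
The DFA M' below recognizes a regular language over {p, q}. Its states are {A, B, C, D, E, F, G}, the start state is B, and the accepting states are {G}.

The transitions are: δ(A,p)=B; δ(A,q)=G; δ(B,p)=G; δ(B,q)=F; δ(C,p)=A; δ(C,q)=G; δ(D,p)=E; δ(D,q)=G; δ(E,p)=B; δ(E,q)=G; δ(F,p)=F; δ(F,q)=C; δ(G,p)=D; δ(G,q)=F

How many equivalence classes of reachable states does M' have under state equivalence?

Start with accepting vs non-accepting: {G} | {A,B,C,D,E,F}.
Split {A,B,C,D,E,F} by δ(·,p) → {A,C,D,E,F} and {B}.
Refine {A,C,D,E,F} on symbol p: members go to different blocks, giving {C,D,F} and {A,E}.
Split {C,D,F} by δ(·,p) → {C,D} and {F}.
The partition is now stable with 5 blocks: {G} | {C,D} | {B} | {A,E} | {F}.

5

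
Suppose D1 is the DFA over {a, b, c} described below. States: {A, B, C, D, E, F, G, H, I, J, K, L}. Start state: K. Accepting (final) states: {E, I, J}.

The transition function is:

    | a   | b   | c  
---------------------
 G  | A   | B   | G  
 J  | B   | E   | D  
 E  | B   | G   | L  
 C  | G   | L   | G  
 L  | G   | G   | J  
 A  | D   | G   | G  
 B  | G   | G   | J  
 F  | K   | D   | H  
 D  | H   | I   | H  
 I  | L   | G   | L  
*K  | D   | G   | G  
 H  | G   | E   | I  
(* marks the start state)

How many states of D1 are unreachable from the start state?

2

BFS from K reaches {A, B, D, E, G, H, I, J, K, L}; the 2 state(s) C, F are never visited.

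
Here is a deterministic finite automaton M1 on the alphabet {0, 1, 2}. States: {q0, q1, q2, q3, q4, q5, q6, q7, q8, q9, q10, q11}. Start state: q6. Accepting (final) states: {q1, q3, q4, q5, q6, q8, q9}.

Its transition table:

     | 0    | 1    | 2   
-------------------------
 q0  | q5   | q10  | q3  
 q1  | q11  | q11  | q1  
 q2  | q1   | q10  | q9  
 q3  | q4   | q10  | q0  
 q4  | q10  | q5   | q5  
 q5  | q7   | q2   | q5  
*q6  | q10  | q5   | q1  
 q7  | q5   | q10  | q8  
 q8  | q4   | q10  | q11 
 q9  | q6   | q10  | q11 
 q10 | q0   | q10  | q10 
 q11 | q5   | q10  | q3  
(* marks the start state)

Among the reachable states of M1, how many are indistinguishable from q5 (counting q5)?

Every state is reachable, so we keep all 12.
Initial partition by acceptance: {q1,q3,q4,q5,q6,q8,q9} | {q0,q2,q7,q10,q11}.
On input 0, block {q1,q3,q4,q5,q6,q8,q9} splits into {q1,q4,q5,q6} and {q3,q8,q9}.
Split {q1,q4,q5,q6} by δ(·,1) → {q1,q5} and {q4,q6}.
On input 0, block {q0,q2,q7,q10,q11} splits into {q0,q2,q7,q11} and {q10}.
The partition is now stable with 5 blocks: {q1,q5} | {q0,q2,q7,q11} | {q3,q8,q9} | {q4,q6} | {q10}.
State q5 belongs to the block {q1,q5}, which has 2 states.

2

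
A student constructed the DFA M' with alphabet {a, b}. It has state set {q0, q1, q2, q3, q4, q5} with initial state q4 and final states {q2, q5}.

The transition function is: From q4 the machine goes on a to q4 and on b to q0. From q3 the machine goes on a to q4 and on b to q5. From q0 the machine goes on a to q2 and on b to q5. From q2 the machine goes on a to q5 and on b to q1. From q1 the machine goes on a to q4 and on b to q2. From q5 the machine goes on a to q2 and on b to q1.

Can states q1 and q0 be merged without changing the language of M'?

No

States {q3} cannot be reached from the start state, so discard them.
Initial partition by acceptance: {q2,q5} | {q0,q1,q4}.
Split {q0,q1,q4} by δ(·,a) → {q1,q4} and {q0}.
Refine {q1,q4} on symbol b: members go to different blocks, giving {q1} and {q4}.
Stable partition: {q2,q5} | {q1} | {q0} | {q4} — 4 equivalence classes.
q1 and q0 end up in different blocks, so they are distinguishable. For instance, the string 'a' is accepted from only q0.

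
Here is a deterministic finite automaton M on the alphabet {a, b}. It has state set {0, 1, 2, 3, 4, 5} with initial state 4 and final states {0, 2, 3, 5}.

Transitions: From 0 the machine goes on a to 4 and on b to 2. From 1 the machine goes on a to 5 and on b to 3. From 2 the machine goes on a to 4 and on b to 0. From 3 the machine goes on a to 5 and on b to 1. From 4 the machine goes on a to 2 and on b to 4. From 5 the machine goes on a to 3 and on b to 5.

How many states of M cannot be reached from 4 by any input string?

No path from 4 leads to 1, 3, 5; the other 3 states are all reachable.

3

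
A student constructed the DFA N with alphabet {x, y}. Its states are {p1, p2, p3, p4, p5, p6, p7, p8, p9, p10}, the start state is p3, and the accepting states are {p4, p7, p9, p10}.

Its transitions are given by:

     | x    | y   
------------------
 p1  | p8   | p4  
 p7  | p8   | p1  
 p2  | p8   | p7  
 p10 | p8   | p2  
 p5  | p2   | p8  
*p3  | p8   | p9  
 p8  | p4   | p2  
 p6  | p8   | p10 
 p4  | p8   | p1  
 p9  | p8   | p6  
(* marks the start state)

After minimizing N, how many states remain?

First remove the unreachable states {p5}; 9 states remain.
Initial partition by acceptance: {p4,p7,p9,p10} | {p1,p2,p3,p6,p8}.
On input x, block {p1,p2,p3,p6,p8} splits into {p1,p2,p3,p6} and {p8}.
Stable partition: {p4,p7,p9,p10} | {p1,p2,p3,p6} | {p8} — 3 equivalence classes.

3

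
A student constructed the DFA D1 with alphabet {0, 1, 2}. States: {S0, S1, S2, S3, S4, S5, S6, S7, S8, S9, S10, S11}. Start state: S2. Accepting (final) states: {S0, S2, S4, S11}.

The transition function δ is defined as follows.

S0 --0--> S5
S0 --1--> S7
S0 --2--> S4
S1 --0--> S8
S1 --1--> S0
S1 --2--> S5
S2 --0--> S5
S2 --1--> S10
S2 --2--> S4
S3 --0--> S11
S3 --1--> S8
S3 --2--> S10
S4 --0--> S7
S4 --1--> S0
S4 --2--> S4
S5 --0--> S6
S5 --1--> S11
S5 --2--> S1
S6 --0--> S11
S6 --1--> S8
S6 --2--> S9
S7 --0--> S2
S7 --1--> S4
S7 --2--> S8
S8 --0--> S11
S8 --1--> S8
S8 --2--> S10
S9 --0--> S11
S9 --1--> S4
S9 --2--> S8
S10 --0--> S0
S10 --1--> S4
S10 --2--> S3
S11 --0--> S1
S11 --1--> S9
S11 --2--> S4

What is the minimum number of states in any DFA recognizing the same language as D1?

All states are reachable from the start state.
P0 = {S0,S2,S4,S11} | {S1,S3,S5,S6,S7,S8,S9,S10}.
On input 1, block {S0,S2,S4,S11} splits into {S0,S2,S11} and {S4}.
Split {S1,S3,S5,S6,S7,S8,S9,S10} by δ(·,0) → {S3,S6,S7,S8,S9,S10} and {S1,S5}.
Refine {S3,S6,S7,S8,S9,S10} on symbol 1: members go to different blocks, giving {S3,S6,S8} and {S7,S9,S10}.
No further refinement is possible. Final partition (5 blocks): {S0,S2,S11} | {S3,S6,S8} | {S4} | {S1,S5} | {S7,S9,S10}.

5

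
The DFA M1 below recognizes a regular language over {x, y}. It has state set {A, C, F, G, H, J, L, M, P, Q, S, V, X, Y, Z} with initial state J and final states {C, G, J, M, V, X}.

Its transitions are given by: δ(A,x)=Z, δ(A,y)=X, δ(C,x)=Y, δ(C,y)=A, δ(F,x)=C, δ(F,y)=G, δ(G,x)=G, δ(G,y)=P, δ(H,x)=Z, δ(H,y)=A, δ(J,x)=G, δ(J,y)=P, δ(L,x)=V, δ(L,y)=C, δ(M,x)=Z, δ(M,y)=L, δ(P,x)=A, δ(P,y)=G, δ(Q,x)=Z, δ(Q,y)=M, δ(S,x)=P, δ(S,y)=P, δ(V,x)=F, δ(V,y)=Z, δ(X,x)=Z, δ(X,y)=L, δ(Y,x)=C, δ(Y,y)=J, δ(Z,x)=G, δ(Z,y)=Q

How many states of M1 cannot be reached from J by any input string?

No path from J leads to H, S; the other 13 states are all reachable.

2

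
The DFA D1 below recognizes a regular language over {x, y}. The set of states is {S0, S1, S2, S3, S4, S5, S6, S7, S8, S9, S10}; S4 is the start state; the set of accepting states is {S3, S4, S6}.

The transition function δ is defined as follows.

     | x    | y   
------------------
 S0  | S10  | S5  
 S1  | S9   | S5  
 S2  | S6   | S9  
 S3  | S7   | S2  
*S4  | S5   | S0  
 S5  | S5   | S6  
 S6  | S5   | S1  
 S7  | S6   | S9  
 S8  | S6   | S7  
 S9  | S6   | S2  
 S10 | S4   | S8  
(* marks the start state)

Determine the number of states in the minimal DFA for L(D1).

4

Reachable states from the start: {S0,S1,S2,S4,S5,S6,S7,S8,S9,S10}. Unreachable: {S3} — drop them.
P0 = {S4,S6} | {S0,S1,S2,S5,S7,S8,S9,S10}.
On input x, block {S0,S1,S2,S5,S7,S8,S9,S10} splits into {S2,S7,S8,S9,S10} and {S0,S1,S5}.
Split {S0,S1,S5} by δ(·,x) → {S0,S1} and {S5}.
The partition is now stable with 4 blocks: {S4,S6} | {S2,S7,S8,S9,S10} | {S0,S1} | {S5}.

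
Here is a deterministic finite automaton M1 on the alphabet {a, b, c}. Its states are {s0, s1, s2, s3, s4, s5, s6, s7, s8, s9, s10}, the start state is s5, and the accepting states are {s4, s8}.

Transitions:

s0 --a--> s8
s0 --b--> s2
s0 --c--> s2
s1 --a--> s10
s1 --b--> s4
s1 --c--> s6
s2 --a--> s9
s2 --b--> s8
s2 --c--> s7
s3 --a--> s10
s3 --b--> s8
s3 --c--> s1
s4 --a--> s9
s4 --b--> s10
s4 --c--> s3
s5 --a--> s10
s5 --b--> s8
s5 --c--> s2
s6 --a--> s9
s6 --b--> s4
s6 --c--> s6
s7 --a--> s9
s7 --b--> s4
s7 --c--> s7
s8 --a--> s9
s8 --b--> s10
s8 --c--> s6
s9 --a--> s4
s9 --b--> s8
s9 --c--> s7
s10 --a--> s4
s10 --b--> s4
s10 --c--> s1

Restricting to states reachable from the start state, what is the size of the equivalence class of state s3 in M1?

6

States {s0} cannot be reached from the start state, so discard them.
Start with accepting vs non-accepting: {s4,s8} | {s1,s2,s3,s5,s6,s7,s9,s10}.
Split {s1,s2,s3,s5,s6,s7,s9,s10} by δ(·,a) → {s1,s2,s3,s5,s6,s7} and {s9,s10}.
Stable partition: {s4,s8} | {s1,s2,s3,s5,s6,s7} | {s9,s10} — 3 equivalence classes.
State s3 belongs to the block {s1,s2,s3,s5,s6,s7}, which has 6 states.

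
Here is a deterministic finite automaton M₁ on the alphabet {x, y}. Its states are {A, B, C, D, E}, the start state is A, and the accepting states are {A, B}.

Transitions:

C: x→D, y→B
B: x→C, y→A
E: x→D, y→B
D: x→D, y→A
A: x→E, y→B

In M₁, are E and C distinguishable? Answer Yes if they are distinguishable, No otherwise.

No

All states are reachable from the start state.
Initial partition by acceptance: {A,B} | {C,D,E}.
The partition is now stable with 2 blocks: {A,B} | {C,D,E}.
E and C lie in the same block of the stable partition, so they are equivalent — no string distinguishes them.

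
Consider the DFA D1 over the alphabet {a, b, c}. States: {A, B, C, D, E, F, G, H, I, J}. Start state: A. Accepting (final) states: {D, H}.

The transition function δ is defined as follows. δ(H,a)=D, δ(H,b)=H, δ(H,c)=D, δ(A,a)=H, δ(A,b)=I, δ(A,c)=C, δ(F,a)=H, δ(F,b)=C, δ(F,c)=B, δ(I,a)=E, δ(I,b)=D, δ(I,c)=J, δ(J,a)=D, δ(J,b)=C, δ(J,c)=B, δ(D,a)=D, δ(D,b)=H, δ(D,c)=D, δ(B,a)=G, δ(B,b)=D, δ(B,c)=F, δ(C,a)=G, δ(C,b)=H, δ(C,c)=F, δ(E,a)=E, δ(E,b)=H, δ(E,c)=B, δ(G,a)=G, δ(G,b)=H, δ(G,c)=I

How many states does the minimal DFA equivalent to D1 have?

All states are reachable from the start state.
P0 = {D,H} | {A,B,C,E,F,G,I,J}.
Split {A,B,C,E,F,G,I,J} by δ(·,a) → {B,C,E,G,I} and {A,F,J}.
On input c, block {B,C,E,G,I} splits into {B,C,I} and {E,G}.
Stable partition: {D,H} | {B,C,I} | {A,F,J} | {E,G} — 4 equivalence classes.

4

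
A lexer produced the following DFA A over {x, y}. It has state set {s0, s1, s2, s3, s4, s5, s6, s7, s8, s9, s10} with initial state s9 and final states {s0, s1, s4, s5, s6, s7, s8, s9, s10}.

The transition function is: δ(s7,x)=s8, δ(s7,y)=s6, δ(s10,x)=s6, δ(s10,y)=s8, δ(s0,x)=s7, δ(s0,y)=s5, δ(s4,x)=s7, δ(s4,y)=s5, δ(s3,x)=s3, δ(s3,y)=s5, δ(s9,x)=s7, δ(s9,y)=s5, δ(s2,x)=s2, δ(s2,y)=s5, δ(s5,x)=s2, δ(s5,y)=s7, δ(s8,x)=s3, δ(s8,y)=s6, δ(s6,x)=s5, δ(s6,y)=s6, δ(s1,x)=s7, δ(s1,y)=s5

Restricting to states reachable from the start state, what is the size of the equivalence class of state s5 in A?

States {s0,s1,s4,s10} cannot be reached from the start state, so discard them.
Initial partition by acceptance: {s5,s6,s7,s8,s9} | {s2,s3}.
Split {s5,s6,s7,s8,s9} by δ(·,x) → {s6,s7,s9} and {s5,s8}.
On input x, block {s6,s7,s9} splits into {s6,s7} and {s9}.
No further refinement is possible. Final partition (4 blocks): {s6,s7} | {s2,s3} | {s5,s8} | {s9}.
The equivalence class containing s5 is {s5,s8}, of size 2.

2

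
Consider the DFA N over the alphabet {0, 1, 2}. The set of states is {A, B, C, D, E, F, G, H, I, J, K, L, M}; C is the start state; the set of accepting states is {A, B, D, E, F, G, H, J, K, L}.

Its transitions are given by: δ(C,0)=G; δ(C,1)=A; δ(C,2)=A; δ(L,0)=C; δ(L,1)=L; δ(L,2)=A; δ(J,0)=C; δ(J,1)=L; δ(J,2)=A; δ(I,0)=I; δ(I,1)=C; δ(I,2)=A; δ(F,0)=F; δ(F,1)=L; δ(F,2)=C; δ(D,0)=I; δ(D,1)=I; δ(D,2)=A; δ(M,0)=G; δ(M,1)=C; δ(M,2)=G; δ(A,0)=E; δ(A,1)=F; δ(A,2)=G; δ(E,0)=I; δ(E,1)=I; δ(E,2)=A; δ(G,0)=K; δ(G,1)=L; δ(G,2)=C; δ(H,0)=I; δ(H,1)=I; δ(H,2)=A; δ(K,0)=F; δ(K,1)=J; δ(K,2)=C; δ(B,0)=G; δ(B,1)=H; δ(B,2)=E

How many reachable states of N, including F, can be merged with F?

3

Reachable states from the start: {A,C,E,F,G,I,J,K,L}. Unreachable: {B,D,H,M} — drop them.
Initial partition by acceptance: {A,E,F,G,J,K,L} | {C,I}.
On input 0, block {A,E,F,G,J,K,L} splits into {A,F,G,K} and {E,J,L}.
Refine {A,F,G,K} on symbol 0: members go to different blocks, giving {F,G,K} and {A}.
Refine {C,I} on symbol 0: members go to different blocks, giving {C} and {I}.
Refine {E,J,L} on symbol 0: members go to different blocks, giving {J,L} and {E}.
No further refinement is possible. Final partition (6 blocks): {F,G,K} | {C} | {J,L} | {A} | {I} | {E}.
The equivalence class containing F is {F,G,K}, of size 3.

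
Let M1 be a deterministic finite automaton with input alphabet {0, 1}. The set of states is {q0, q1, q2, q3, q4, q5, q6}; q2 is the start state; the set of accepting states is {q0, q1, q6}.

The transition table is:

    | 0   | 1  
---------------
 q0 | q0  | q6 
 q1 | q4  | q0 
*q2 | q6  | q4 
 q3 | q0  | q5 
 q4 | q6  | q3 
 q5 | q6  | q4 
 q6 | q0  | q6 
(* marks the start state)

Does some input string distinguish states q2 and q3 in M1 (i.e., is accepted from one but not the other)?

Reachable states from the start: {q0,q2,q3,q4,q5,q6}. Unreachable: {q1} — drop them.
P0 = {q0,q6} | {q2,q3,q4,q5}.
No further refinement is possible. Final partition (2 blocks): {q0,q6} | {q2,q3,q4,q5}.
q2 and q3 lie in the same block of the stable partition, so they are equivalent — no string distinguishes them.

No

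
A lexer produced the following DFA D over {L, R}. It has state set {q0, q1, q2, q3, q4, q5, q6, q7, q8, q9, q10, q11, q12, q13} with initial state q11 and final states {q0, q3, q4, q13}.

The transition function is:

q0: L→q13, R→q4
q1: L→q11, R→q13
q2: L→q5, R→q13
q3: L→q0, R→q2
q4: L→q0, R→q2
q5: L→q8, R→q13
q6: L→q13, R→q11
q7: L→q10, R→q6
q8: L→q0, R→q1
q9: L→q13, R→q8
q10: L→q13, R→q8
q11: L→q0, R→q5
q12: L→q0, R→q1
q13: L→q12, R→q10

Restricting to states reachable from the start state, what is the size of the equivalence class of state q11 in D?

Reachable states from the start: {q0,q1,q2,q4,q5,q8,q10,q11,q12,q13}. Unreachable: {q3,q6,q7,q9} — drop them.
P0 = {q0,q4,q13} | {q1,q2,q5,q8,q10,q11,q12}.
Refine {q0,q4,q13} on symbol L: members go to different blocks, giving {q0,q4} and {q13}.
Refine {q0,q4} on symbol L: members go to different blocks, giving {q0} and {q4}.
Split {q1,q2,q5,q8,q10,q11,q12} by δ(·,L) → {q1,q2,q5} and {q8,q11,q12} and {q10}.
Split {q1,q2,q5} by δ(·,L) → {q1,q5} and {q2}.
Stable partition: {q0} | {q1,q5} | {q13} | {q4} | {q8,q11,q12} | {q10} | {q2} — 7 equivalence classes.
State q11 belongs to the block {q8,q11,q12}, which has 3 states.

3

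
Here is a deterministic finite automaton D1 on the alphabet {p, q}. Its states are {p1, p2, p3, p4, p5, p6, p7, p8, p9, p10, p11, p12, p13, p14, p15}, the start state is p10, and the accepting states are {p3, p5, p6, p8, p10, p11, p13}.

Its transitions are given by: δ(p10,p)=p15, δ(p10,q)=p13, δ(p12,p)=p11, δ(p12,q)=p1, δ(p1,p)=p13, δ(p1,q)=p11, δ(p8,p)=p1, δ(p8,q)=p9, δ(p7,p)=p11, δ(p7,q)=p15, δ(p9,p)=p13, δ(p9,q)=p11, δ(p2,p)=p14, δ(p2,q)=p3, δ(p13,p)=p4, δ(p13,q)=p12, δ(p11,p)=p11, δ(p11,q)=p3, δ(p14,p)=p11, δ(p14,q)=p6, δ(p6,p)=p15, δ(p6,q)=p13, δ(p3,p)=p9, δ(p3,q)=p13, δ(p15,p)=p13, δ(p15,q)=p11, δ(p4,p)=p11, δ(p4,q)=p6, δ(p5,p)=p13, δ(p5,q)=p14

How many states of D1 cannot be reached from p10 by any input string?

5

BFS from p10 reaches {p1, p3, p4, p6, p9, p10, p11, p12, p13, p15}; the 5 state(s) p2, p5, p7, p8, p14 are never visited.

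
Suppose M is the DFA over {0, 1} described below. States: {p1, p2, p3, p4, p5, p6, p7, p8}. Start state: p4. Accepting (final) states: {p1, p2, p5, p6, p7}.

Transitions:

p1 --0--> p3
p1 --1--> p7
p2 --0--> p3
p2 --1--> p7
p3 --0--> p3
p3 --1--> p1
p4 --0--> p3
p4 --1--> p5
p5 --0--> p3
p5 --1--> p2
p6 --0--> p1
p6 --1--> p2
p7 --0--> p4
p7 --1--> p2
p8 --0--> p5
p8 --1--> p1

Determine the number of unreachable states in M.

2

Starting at p4 and following transitions, the reachable set is {p1, p2, p3, p4, p5, p7}. That leaves p6, p8 unreachable — 2 in total.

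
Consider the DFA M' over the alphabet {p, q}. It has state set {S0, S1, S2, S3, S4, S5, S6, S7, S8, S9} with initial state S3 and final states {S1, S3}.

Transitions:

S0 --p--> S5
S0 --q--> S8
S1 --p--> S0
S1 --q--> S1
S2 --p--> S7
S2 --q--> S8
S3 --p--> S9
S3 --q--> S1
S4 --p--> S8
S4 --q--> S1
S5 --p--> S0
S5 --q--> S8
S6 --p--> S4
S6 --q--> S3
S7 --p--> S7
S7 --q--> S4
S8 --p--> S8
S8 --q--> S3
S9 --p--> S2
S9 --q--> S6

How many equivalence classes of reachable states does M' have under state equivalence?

P0 = {S1,S3} | {S0,S2,S4,S5,S6,S7,S8,S9}.
Refine {S0,S2,S4,S5,S6,S7,S8,S9} on symbol q: members go to different blocks, giving {S0,S2,S5,S7,S9} and {S4,S6,S8}.
No further refinement is possible. Final partition (3 blocks): {S1,S3} | {S0,S2,S5,S7,S9} | {S4,S6,S8}.

3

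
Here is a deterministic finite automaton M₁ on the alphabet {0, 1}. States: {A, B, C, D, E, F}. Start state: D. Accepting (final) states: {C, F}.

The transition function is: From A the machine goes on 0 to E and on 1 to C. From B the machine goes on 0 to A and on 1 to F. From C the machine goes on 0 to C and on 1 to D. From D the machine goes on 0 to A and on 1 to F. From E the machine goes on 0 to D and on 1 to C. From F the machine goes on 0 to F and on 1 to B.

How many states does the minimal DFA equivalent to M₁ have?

P0 = {C,F} | {A,B,D,E}.
Stable partition: {C,F} | {A,B,D,E} — 2 equivalence classes.

2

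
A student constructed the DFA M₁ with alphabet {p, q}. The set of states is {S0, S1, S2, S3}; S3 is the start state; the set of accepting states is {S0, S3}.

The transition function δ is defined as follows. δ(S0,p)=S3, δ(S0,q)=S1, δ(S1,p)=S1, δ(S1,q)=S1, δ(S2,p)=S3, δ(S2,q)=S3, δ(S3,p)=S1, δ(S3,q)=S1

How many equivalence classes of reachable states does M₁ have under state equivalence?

First remove the unreachable states {S0,S2}; 2 states remain.
Initial partition by acceptance: {S3} | {S1}.
Stable partition: {S3} | {S1} — 2 equivalence classes.

2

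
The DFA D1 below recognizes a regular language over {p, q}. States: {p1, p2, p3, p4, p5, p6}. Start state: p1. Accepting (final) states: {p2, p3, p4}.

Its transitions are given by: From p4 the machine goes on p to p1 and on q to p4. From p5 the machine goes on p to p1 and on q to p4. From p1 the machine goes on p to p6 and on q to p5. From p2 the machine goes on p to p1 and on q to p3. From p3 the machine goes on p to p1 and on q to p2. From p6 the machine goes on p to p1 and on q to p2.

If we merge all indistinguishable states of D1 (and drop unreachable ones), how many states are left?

3

All states are reachable from the start state.
P0 = {p2,p3,p4} | {p1,p5,p6}.
Refine {p1,p5,p6} on symbol q: members go to different blocks, giving {p5,p6} and {p1}.
No further refinement is possible. Final partition (3 blocks): {p2,p3,p4} | {p5,p6} | {p1}.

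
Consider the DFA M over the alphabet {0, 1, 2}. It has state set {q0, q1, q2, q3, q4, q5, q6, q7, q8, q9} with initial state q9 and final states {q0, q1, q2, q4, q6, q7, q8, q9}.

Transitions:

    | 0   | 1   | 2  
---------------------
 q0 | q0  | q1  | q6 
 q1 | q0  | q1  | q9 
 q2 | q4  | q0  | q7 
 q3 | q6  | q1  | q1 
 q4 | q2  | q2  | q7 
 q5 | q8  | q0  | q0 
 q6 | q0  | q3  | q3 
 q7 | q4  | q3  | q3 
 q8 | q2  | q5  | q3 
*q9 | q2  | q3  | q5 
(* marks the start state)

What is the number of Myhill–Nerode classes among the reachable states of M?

3

Start with accepting vs non-accepting: {q0,q1,q2,q4,q6,q7,q8,q9} | {q3,q5}.
Refine {q0,q1,q2,q4,q6,q7,q8,q9} on symbol 1: members go to different blocks, giving {q0,q1,q2,q4} and {q6,q7,q8,q9}.
No further refinement is possible. Final partition (3 blocks): {q0,q1,q2,q4} | {q3,q5} | {q6,q7,q8,q9}.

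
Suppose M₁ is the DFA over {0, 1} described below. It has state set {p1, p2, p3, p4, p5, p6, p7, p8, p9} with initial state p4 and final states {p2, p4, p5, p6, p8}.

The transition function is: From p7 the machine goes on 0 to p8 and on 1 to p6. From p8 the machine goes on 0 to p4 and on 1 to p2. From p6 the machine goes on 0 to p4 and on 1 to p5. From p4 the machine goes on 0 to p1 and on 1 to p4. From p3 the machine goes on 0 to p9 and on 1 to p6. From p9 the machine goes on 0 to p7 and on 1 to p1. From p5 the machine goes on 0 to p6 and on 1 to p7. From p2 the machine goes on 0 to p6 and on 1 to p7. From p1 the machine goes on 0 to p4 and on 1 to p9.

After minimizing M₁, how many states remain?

6

States {p3} cannot be reached from the start state, so discard them.
Start with accepting vs non-accepting: {p2,p4,p5,p6,p8} | {p1,p7,p9}.
On input 0, block {p2,p4,p5,p6,p8} splits into {p2,p5,p6,p8} and {p4}.
Refine {p2,p5,p6,p8} on symbol 0: members go to different blocks, giving {p2,p5} and {p6,p8}.
Refine {p1,p7,p9} on symbol 0: members go to different blocks, giving {p1} and {p7} and {p9}.
No further refinement is possible. Final partition (6 blocks): {p2,p5} | {p1} | {p4} | {p6,p8} | {p7} | {p9}.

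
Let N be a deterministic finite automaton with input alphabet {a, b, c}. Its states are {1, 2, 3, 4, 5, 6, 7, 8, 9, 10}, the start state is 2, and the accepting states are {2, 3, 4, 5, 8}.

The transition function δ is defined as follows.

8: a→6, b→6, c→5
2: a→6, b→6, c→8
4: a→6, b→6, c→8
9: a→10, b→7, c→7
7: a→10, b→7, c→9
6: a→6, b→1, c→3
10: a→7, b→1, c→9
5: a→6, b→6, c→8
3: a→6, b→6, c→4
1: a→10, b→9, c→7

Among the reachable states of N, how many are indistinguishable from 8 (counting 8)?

Start with accepting vs non-accepting: {2,3,4,5,8} | {1,6,7,9,10}.
On input c, block {1,6,7,9,10} splits into {1,7,9,10} and {6}.
No further refinement is possible. Final partition (3 blocks): {2,3,4,5,8} | {1,7,9,10} | {6}.
State 8 belongs to the block {2,3,4,5,8}, which has 5 states.

5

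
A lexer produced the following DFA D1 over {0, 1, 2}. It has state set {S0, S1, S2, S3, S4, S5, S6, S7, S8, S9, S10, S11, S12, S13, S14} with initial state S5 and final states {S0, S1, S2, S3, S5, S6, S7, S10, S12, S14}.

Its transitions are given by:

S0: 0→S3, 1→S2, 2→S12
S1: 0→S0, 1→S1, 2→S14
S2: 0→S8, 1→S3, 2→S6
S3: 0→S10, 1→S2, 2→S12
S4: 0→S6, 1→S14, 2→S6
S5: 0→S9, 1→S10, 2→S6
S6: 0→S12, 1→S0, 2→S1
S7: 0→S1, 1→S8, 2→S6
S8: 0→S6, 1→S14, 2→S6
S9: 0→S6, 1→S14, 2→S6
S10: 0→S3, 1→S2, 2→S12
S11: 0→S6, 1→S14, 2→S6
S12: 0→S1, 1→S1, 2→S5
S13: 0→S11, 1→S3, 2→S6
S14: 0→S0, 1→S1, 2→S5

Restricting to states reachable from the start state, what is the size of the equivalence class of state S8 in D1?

2

States {S4,S7,S11,S13} cannot be reached from the start state, so discard them.
Initial partition by acceptance: {S0,S1,S2,S3,S5,S6,S10,S12,S14} | {S8,S9}.
Split {S0,S1,S2,S3,S5,S6,S10,S12,S14} by δ(·,0) → {S0,S1,S3,S6,S10,S12,S14} and {S2,S5}.
Refine {S0,S1,S3,S6,S10,S12,S14} on symbol 1: members go to different blocks, giving {S1,S6,S12,S14} and {S0,S3,S10}.
On input 0, block {S1,S6,S12,S14} splits into {S1,S14} and {S6,S12}.
On input 2, block {S1,S14} splits into {S1} and {S14}.
Refine {S6,S12} on symbol 0: members go to different blocks, giving {S6} and {S12}.
Stable partition: {S1} | {S8,S9} | {S2,S5} | {S0,S3,S10} | {S6} | {S14} | {S12} — 7 equivalence classes.
State S8 belongs to the block {S8,S9}, which has 2 states.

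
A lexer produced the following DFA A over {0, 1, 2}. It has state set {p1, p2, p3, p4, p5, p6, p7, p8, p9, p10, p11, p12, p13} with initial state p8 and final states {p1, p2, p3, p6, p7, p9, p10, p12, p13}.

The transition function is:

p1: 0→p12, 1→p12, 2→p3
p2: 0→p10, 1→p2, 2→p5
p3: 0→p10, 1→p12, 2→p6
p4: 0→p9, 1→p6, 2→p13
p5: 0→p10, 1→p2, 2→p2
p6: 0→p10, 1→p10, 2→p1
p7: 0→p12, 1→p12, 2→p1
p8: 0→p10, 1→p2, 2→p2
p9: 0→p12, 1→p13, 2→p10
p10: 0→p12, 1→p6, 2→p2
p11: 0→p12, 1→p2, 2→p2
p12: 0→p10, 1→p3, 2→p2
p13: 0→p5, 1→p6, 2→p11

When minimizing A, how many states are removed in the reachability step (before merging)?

BFS from p8 reaches {p1, p2, p3, p5, p6, p8, p10, p12}; the 5 state(s) p4, p7, p9, p11, p13 are never visited.

5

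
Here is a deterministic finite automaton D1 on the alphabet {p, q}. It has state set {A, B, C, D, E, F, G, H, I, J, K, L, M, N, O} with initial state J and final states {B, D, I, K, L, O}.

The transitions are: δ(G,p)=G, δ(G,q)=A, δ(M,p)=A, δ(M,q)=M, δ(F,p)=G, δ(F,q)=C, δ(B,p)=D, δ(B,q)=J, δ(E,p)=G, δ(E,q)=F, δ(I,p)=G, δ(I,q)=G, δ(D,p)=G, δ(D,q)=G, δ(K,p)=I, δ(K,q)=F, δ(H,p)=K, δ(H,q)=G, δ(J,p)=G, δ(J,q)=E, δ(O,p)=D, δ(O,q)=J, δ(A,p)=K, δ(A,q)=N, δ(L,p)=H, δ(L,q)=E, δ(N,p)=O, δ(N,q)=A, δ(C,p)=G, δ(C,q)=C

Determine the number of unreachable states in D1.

BFS from J reaches {A, C, D, E, F, G, I, J, K, N, O}; the 4 state(s) B, H, L, M are never visited.

4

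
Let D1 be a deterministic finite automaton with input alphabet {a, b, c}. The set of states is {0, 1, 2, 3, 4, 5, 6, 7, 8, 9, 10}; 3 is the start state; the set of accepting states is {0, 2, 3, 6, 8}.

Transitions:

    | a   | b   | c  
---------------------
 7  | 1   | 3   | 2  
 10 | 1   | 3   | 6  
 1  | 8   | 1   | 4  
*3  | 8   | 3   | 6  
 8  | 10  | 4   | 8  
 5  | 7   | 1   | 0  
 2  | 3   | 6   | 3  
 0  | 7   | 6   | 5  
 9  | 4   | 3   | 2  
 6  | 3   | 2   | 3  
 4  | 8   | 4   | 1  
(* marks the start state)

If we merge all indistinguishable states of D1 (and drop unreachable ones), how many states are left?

States {0,5,7,9} cannot be reached from the start state, so discard them.
Initial partition by acceptance: {2,3,6,8} | {1,4,10}.
On input a, block {2,3,6,8} splits into {2,3,6} and {8}.
On input a, block {2,3,6} splits into {2,6} and {3}.
Refine {1,4,10} on symbol a: members go to different blocks, giving {1,4} and {10}.
Stable partition: {2,6} | {1,4} | {8} | {3} | {10} — 5 equivalence classes.

5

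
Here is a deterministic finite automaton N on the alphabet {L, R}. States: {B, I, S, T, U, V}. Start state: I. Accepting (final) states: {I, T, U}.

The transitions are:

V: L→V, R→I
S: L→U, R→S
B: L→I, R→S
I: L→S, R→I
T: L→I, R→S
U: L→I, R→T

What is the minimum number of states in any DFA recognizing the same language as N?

4

Reachable states from the start: {I,S,T,U}. Unreachable: {B,V} — drop them.
Start with accepting vs non-accepting: {I,T,U} | {S}.
Split {I,T,U} by δ(·,L) → {T,U} and {I}.
Refine {T,U} on symbol R: members go to different blocks, giving {U} and {T}.
The partition is now stable with 4 blocks: {U} | {S} | {I} | {T}.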